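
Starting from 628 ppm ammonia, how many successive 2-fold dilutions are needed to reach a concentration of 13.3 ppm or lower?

Need 2ⁿ ≥ 47.2, so n ≥ log(47.2)/log(2) = 5.56.
Minimum whole steps: n = 6.

6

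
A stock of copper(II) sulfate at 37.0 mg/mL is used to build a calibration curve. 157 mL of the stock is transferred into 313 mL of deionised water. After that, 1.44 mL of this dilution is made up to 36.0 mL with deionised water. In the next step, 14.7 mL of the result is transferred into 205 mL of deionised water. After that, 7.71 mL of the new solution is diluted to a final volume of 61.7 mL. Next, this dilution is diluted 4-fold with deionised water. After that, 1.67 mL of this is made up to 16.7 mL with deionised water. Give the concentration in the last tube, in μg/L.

103 μg/L

Overall dilution factor = 2.994 × 25 × 14.95 × 8.003 × 4 × 10 = 3.58 × 10⁵.
37.0 mg/mL / 3.58 × 10⁵ = 1.03 × 10⁻⁴ mg/mL = 103 μg/L.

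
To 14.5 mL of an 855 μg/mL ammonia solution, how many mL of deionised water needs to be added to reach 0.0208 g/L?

0.0208 g/L = 20.8 μg/mL.
V₂ = C₁V₁/C₂ = 855 × 14.5 / 20.8 = 596 mL.
Diluent to add = V₂ − V₁ = 596 − 14.5 = 582 mL.

582 mL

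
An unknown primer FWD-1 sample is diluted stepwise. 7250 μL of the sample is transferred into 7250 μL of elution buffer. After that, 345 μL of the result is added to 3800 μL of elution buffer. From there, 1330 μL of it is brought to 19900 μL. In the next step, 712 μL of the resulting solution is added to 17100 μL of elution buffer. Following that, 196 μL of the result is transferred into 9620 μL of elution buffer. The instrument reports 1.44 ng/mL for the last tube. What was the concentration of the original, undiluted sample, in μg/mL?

Overall dilution factor = 2 × 12.01 × 14.96 × 25.02 × 50.08 = 4.50 × 10⁵.
Original = 1.44 ng/mL × 4.50 × 10⁵ = 6.49 × 10⁵ ng/mL = 649 μg/mL.

649 μg/mL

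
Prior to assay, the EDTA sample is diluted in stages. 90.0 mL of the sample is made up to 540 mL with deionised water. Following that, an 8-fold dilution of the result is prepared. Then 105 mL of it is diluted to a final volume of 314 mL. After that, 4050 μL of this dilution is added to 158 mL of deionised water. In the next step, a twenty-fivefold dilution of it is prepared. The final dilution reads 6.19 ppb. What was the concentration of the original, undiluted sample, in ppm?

Overall dilution factor = 6 × 8 × 2.990 × 40.01 × 25 = 1.44 × 10⁵.
Original = 6.19 ppb × 1.44 × 10⁵ = 8.89 × 10⁵ ppb = 889 ppm.

889 ppm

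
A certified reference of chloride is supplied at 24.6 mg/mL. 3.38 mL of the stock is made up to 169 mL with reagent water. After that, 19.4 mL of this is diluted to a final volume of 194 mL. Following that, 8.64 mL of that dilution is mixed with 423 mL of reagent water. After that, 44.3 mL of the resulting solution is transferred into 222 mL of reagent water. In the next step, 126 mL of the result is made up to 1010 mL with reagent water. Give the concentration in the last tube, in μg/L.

20.4 μg/L

Overall dilution factor = 50 × 10 × 49.96 × 6.011 × 8.016 = 1.20 × 10⁶.
24.6 mg/mL / 1.20 × 10⁶ = 2.04 × 10⁻⁵ mg/mL = 20.4 μg/L.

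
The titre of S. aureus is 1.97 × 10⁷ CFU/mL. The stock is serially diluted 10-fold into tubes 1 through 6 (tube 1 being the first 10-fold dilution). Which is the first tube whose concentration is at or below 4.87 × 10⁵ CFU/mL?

tube 2

Tube n has concentration 1.97 × 10⁷ CFU/mL / 10ⁿ.
Need 10ⁿ ≥ 1.97 × 10⁷ CFU/mL / 4.87 × 10⁵ CFU/mL = 40.5, so n ≥ 1.61.
First such tube: n = 2.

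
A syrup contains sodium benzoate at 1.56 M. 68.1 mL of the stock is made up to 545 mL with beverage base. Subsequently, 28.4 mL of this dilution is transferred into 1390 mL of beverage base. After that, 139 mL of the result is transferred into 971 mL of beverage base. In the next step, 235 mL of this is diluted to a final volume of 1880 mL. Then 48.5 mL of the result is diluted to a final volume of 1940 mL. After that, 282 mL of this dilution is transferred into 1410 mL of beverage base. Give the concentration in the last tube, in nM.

Overall dilution factor = 8.003 × 49.94 × 7.986 × 8 × 40 × 6 = 6.13 × 10⁶.
1.56 M / 6.13 × 10⁶ = 2.55 × 10⁻⁷ M = 255 nM.

255 nM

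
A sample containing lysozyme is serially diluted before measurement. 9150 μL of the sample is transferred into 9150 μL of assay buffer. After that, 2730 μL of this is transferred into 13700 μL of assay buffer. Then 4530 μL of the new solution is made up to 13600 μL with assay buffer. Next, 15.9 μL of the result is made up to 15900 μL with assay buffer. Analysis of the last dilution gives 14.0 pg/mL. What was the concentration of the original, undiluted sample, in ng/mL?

506 ng/mL

Overall dilution factor = 2 × 6.018 × 3.002 × 1000 = 3.61 × 10⁴.
Original = 14.0 pg/mL × 3.61 × 10⁴ = 5.06 × 10⁵ pg/mL = 506 ng/mL.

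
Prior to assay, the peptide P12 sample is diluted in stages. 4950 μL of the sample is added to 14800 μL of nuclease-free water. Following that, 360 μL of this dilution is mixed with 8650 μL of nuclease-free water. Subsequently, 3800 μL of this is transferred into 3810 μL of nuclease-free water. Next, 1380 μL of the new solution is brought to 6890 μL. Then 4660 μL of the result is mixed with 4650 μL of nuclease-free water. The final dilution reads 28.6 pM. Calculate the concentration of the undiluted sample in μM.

Overall dilution factor = 3.990 × 25.03 × 2.003 × 4.993 × 1.998 = 1995.
Original = 28.6 pM × 1995 = 5.70 × 10⁴ pM = 0.0570 μM.

0.0570 μM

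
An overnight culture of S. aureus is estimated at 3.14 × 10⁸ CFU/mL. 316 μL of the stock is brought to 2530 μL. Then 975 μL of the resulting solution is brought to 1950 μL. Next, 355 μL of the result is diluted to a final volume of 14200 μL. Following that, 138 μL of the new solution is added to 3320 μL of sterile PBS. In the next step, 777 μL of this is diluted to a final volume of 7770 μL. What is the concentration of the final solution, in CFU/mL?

1960 CFU/mL

Overall dilution factor = 8.006 × 2 × 40 × 25.06 × 10 = 1.60 × 10⁵.
3.14 × 10⁸ CFU/mL / 1.60 × 10⁵ = 1960 CFU/mL.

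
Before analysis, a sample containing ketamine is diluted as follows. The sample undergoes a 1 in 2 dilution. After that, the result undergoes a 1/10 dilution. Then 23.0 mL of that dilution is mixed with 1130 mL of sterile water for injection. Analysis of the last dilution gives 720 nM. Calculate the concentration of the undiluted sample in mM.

Overall dilution factor = 2 × 10 × 50.13 = 1003.
Original = 720 nM × 1003 = 7.22 × 10⁵ nM = 0.722 mM.

0.722 mM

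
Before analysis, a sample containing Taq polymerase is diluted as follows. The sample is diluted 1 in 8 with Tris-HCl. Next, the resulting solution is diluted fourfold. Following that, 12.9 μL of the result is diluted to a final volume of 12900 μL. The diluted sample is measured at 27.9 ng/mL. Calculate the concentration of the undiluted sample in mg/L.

893 mg/L

Overall dilution factor = 8 × 4 × 1000 = 3.20 × 10⁴.
Original = 27.9 ng/mL × 3.20 × 10⁴ = 8.93 × 10⁵ ng/mL = 893 mg/L.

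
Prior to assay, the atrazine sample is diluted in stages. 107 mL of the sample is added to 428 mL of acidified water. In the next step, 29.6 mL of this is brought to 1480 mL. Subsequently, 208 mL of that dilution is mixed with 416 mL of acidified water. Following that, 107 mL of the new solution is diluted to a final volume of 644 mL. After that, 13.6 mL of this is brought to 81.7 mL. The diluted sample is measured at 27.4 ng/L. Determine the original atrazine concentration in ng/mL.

743 ng/mL

Overall dilution factor = 5 × 50 × 3 × 6.019 × 6.007 = 2.71 × 10⁴.
Original = 27.4 ng/L × 2.71 × 10⁴ = 7.43 × 10⁵ ng/L = 743 ng/mL.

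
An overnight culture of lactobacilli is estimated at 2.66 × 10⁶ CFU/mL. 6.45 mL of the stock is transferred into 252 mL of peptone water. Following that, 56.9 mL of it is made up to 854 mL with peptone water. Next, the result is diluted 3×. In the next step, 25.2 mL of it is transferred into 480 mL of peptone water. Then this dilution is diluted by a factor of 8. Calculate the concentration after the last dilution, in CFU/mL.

9.19 CFU/mL

Overall dilution factor = 40.07 × 15.01 × 3 × 20.05 × 8 = 2.89 × 10⁵.
2.66 × 10⁶ CFU/mL / 2.89 × 10⁵ = 9.19 CFU/mL.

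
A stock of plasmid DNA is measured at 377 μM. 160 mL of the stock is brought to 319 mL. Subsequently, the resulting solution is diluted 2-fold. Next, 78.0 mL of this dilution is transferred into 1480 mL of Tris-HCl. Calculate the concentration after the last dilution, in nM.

4730 nM

Overall dilution factor = 1.994 × 2 × 19.97 = 79.6.
377 μM / 79.6 = 4.73 μM = 4730 nM.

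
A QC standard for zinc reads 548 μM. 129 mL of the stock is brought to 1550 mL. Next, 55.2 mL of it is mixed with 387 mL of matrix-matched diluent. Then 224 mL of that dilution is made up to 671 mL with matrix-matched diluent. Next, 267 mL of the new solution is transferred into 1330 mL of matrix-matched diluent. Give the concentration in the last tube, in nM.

318 nM

Overall dilution factor = 12.02 × 8.011 × 2.996 × 5.981 = 1725.
548 μM / 1725 = 0.318 μM = 318 nM.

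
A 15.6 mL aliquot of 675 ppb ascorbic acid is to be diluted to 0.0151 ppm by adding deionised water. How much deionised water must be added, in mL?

682 mL

0.0151 ppm = 15.1 ppb.
V₂ = C₁V₁/C₂ = 675 × 15.6 / 15.1 = 697 mL.
Diluent to add = V₂ − V₁ = 697 − 15.6 = 682 mL.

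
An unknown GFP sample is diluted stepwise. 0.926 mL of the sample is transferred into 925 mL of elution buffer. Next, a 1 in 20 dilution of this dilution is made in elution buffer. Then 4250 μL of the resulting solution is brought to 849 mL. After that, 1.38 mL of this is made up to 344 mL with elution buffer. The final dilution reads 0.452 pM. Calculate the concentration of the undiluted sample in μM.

450 μM

Overall dilution factor = 999.9 × 20 × 199.8 × 249.3 = 9.96 × 10⁸.
Original = 0.452 pM × 9.96 × 10⁸ = 4.50 × 10⁸ pM = 450 μM.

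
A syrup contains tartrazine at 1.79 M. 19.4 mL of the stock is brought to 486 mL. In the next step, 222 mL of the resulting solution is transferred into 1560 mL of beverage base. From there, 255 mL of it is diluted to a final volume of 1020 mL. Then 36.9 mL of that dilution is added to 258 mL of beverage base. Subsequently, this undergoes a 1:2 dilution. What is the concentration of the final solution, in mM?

0.139 mM

Overall dilution factor = 25.05 × 8.027 × 4 × 7.992 × 2 = 1.29 × 10⁴.
1.79 M / 1.29 × 10⁴ = 1.39 × 10⁻⁴ M = 0.139 mM.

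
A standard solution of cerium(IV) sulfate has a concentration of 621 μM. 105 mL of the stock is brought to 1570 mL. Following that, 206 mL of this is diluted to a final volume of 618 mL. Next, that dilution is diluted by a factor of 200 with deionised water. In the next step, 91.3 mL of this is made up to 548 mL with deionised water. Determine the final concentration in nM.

11.5 nM

Overall dilution factor = 14.95 × 3 × 200 × 6.002 = 5.38 × 10⁴.
621 μM / 5.38 × 10⁴ = 0.0115 μM = 11.5 nM.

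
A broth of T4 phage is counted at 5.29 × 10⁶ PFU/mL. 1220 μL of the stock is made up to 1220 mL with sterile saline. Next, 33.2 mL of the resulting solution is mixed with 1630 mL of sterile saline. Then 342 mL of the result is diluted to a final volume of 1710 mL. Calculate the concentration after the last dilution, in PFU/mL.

21.1 PFU/mL

Overall dilution factor = 1000 × 50.10 × 5 = 2.50 × 10⁵.
5.29 × 10⁶ PFU/mL / 2.50 × 10⁵ = 21.1 PFU/mL.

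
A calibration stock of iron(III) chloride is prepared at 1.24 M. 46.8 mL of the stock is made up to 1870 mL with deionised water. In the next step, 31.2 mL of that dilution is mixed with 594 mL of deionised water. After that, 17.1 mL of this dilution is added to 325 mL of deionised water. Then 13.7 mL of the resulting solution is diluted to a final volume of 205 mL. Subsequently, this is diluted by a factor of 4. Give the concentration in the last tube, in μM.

Overall dilution factor = 39.96 × 20.04 × 20.01 × 14.96 × 4 = 9.59 × 10⁵.
1.24 M / 9.59 × 10⁵ = 1.29 × 10⁻⁶ M = 1.29 μM.

1.29 μM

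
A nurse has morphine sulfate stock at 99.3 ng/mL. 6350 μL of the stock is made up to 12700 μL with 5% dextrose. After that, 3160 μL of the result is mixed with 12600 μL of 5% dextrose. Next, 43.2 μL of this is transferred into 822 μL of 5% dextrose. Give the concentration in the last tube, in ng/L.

497 ng/L

Overall dilution factor = 2 × 4.987 × 20.03 = 200.
99.3 ng/mL / 200 = 0.497 ng/mL = 497 ng/L.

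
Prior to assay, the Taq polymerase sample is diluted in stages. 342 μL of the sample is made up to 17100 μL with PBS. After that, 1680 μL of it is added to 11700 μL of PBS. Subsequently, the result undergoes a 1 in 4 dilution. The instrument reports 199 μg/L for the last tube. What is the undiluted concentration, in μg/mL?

317 μg/mL

Overall dilution factor = 50 × 7.964 × 4 = 1593.
Original = 199 μg/L × 1593 = 3.17 × 10⁵ μg/L = 317 μg/mL.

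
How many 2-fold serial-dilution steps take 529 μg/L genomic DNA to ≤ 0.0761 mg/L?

3

Need 2ⁿ ≥ 6.95, so n ≥ log(6.95)/log(2) = 2.80.
Minimum whole steps: n = 3.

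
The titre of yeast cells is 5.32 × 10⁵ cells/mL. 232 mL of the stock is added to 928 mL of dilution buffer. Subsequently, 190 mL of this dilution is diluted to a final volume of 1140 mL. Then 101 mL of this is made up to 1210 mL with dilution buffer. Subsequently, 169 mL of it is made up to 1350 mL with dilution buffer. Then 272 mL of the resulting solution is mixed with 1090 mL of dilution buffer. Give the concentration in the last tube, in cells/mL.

37.0 cells/mL

Overall dilution factor = 5 × 6 × 11.98 × 7.988 × 5.007 = 1.44 × 10⁴.
5.32 × 10⁵ cells/mL / 1.44 × 10⁴ = 37.0 cells/mL.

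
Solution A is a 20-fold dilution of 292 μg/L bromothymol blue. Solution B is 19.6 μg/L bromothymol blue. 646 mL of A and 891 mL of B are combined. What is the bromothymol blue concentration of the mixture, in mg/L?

C_A = 292 μg/L / 20 = 14.6 μg/L.
C_mix = (C_A·V_A + C_B·V_B)/(V_A + V_B) = (14.6×646 + 19.6×891) / 1537 = 17.5 μg/L = 0.0175 mg/L.

0.0175 mg/L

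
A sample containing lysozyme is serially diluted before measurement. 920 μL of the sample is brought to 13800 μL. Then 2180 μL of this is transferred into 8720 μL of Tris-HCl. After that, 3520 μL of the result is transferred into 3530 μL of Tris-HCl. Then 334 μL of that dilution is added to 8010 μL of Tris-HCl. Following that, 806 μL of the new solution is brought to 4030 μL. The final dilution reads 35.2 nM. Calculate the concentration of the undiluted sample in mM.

Overall dilution factor = 15 × 5 × 2.003 × 24.98 × 5 = 1.88 × 10⁴.
Original = 35.2 nM × 1.88 × 10⁴ = 6.60 × 10⁵ nM = 0.660 mM.

0.660 mM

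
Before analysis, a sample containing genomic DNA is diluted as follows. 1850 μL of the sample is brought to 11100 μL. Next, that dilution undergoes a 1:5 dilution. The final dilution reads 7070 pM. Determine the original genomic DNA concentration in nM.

Overall dilution factor = 6 × 5 = 30.0.
Original = 7070 pM × 30.0 = 2.12 × 10⁵ pM = 212 nM.

212 nM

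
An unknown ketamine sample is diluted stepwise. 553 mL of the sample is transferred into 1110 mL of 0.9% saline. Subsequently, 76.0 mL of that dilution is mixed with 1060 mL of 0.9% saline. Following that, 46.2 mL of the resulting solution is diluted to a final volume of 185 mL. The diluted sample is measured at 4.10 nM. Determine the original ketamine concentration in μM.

0.738 μM

Overall dilution factor = 3.007 × 14.95 × 4.004 = 180.
Original = 4.10 nM × 180 = 738 nM = 0.738 μM.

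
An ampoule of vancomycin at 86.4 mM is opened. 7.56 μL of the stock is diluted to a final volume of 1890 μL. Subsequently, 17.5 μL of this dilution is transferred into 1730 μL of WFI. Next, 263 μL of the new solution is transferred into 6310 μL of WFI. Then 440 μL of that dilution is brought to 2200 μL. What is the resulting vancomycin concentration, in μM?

Overall dilution factor = 250 × 99.86 × 24.99 × 5 = 3.12 × 10⁶.
86.4 mM / 3.12 × 10⁶ = 2.77 × 10⁻⁵ mM = 0.0277 μM.

0.0277 μM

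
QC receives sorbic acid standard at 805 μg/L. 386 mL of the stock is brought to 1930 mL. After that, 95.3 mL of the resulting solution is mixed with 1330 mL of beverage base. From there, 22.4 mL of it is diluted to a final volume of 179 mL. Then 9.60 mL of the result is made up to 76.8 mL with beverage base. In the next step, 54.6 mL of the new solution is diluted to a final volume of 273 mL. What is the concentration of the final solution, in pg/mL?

33.7 pg/mL

Overall dilution factor = 5 × 14.96 × 7.991 × 8 × 5 = 2.39 × 10⁴.
805 μg/L / 2.39 × 10⁴ = 0.0337 μg/L = 33.7 pg/mL.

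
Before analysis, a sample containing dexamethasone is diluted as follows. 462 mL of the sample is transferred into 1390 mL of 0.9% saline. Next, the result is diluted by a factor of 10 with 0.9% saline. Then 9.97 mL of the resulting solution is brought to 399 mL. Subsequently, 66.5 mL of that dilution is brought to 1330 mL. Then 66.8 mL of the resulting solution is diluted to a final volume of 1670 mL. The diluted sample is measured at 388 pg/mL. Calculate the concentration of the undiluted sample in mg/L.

Overall dilution factor = 4.009 × 10 × 40.02 × 20 × 25 = 8.02 × 10⁵.
Original = 388 pg/mL × 8.02 × 10⁵ = 3.11 × 10⁸ pg/mL = 311 mg/L.

311 mg/L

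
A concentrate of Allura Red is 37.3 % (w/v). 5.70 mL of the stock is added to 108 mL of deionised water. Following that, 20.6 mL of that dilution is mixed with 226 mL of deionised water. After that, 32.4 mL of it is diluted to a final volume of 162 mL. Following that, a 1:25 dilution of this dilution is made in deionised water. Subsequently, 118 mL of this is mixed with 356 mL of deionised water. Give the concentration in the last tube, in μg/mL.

Overall dilution factor = 19.95 × 11.97 × 5 × 25 × 4.017 = 1.20 × 10⁵.
37.3 % (w/v) / 1.20 × 10⁵ = 3.11 × 10⁻⁴ % (w/v) = 3.11 μg/mL.

3.11 μg/mL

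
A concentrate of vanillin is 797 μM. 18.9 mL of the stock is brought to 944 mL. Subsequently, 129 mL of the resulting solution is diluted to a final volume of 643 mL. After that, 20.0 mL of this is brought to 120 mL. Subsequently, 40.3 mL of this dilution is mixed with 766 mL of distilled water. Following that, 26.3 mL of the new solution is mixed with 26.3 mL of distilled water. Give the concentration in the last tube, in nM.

13.3 nM

Overall dilution factor = 49.95 × 4.984 × 6 × 20.01 × 2 = 5.98 × 10⁴.
797 μM / 5.98 × 10⁴ = 0.0133 μM = 13.3 nM.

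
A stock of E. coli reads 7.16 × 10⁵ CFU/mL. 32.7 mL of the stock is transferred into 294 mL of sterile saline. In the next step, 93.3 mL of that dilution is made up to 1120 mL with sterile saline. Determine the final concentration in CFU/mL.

5970 CFU/mL

Overall dilution factor = 9.991 × 12.00 = 120.
7.16 × 10⁵ CFU/mL / 120 = 5970 CFU/mL.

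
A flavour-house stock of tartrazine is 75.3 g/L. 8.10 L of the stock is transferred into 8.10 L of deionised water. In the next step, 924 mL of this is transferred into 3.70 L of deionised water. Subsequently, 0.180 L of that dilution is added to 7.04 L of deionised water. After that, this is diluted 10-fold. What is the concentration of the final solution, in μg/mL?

Overall dilution factor = 2 × 5.004 × 40.11 × 10 = 4015.
75.3 g/L / 4015 = 0.0188 g/L = 18.8 μg/mL.

18.8 μg/mL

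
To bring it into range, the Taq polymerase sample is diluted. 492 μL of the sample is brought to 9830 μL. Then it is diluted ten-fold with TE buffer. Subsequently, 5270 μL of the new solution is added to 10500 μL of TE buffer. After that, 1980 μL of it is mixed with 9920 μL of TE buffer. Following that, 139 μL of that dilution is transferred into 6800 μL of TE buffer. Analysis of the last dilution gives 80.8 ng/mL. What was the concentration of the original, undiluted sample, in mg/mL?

Overall dilution factor = 19.98 × 10 × 2.992 × 6.010 × 49.92 = 1.79 × 10⁵.
Original = 80.8 ng/mL × 1.79 × 10⁵ = 1.45 × 10⁷ ng/mL = 14.5 mg/mL.

14.5 mg/mL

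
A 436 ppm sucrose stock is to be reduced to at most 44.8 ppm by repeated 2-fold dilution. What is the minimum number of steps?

4

Need 2ⁿ ≥ 9.73, so n ≥ log(9.73)/log(2) = 3.28.
Minimum whole steps: n = 4.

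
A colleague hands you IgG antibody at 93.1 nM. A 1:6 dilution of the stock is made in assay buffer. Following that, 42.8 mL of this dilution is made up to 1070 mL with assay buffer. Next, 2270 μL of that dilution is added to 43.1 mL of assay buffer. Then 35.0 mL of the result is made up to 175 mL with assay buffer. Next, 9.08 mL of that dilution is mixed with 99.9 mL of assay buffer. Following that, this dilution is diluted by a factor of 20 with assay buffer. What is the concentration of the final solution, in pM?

Overall dilution factor = 6 × 25 × 19.99 × 5 × 12.00 × 20 = 3.60 × 10⁶.
93.1 nM / 3.60 × 10⁶ = 2.59 × 10⁻⁵ nM = 0.0259 pM.

0.0259 pM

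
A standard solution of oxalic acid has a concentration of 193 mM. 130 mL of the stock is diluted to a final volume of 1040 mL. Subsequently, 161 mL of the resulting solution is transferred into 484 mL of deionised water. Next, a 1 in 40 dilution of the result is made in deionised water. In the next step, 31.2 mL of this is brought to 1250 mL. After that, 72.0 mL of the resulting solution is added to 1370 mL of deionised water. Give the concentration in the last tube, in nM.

Overall dilution factor = 8 × 4.006 × 40 × 40.06 × 20.03 = 1.03 × 10⁶.
193 mM / 1.03 × 10⁶ = 1.88 × 10⁻⁴ mM = 188 nM.

188 nM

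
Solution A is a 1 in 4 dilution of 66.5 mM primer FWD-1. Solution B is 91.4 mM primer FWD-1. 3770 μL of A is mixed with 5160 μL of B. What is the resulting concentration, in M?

C_A = 66.5 mM / 4 = 16.6 mM.
C_mix = (C_A·V_A + C_B·V_B)/(V_A + V_B) = (16.6×3770 + 91.4×5160) / 8930 = 59.8 mM = 0.0598 M.

0.0598 M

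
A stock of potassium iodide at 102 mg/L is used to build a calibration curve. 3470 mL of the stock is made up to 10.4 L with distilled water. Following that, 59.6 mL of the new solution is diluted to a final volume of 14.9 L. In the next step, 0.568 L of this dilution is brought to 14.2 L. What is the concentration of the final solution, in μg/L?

5.45 μg/L

Overall dilution factor = 2.997 × 250 × 25 = 1.87 × 10⁴.
102 mg/L / 1.87 × 10⁴ = 5.45 × 10⁻³ mg/L = 5.45 μg/L.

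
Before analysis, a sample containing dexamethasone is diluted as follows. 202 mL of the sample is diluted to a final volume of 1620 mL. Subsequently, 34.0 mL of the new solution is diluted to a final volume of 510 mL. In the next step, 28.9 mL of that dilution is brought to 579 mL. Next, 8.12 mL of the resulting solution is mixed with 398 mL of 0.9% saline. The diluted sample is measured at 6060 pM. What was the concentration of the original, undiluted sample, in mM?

Overall dilution factor = 8.020 × 15 × 20.03 × 50.01 = 1.21 × 10⁵.
Original = 6060 pM × 1.21 × 10⁵ = 7.30 × 10⁸ pM = 0.730 mM.

0.730 mM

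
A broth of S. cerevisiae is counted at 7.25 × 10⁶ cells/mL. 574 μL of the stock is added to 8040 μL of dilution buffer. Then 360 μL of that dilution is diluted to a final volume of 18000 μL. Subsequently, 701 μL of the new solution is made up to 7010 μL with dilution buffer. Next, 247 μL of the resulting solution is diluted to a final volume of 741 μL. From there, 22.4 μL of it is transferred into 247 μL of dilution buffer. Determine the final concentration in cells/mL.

26.8 cells/mL

Overall dilution factor = 15.01 × 50 × 10 × 3 × 12.03 = 2.71 × 10⁵.
7.25 × 10⁶ cells/mL / 2.71 × 10⁵ = 26.8 cells/mL.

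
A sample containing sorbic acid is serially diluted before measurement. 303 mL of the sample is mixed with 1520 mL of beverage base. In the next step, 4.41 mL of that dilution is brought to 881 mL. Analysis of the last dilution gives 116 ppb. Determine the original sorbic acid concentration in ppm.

Overall dilution factor = 6.017 × 199.8 = 1202.
Original = 116 ppb × 1202 = 1.39 × 10⁵ ppb = 139 ppm.

139 ppm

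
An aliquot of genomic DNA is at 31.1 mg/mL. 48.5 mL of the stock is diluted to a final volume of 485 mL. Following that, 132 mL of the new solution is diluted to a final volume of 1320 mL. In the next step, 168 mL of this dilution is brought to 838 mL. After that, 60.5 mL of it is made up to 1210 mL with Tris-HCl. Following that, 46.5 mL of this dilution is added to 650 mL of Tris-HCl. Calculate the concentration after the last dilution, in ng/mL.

Overall dilution factor = 10 × 10 × 4.988 × 20 × 14.98 = 1.49 × 10⁵.
31.1 mg/mL / 1.49 × 10⁵ = 2.08 × 10⁻⁴ mg/mL = 208 ng/mL.

208 ng/mL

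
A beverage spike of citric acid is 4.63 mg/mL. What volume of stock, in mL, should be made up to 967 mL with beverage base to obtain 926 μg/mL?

193 mL

926 μg/mL = 0.926 mg/mL.
V₁ = C₂V₂/C₁ = 0.926 × 967 / 4.63 = 193 mL.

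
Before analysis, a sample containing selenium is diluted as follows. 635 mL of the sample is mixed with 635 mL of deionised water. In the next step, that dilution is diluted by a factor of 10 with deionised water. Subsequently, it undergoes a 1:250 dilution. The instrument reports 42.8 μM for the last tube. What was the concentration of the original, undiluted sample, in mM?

214 mM

Overall dilution factor = 2 × 10 × 250 = 5000.
Original = 42.8 μM × 5000 = 2.14 × 10⁵ μM = 214 mM.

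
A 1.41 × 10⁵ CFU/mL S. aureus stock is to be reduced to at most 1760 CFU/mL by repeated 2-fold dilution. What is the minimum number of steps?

Need 2ⁿ ≥ 80.1, so n ≥ log(80.1)/log(2) = 6.32.
Minimum whole steps: n = 7.

7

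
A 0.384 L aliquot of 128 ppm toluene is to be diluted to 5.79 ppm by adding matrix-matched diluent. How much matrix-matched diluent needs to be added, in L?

8.11 L

V₂ = C₁V₁/C₂ = 128 × 0.384 / 5.79 = 8.49 L.
Diluent to add = V₂ − V₁ = 8.49 − 0.384 = 8.11 L.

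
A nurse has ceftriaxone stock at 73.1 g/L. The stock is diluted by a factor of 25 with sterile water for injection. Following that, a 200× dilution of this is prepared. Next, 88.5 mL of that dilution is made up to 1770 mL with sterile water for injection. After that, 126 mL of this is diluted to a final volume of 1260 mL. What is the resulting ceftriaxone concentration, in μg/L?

73.1 μg/L

Overall dilution factor = 25 × 200 × 20 × 10 = 1.00 × 10⁶.
73.1 g/L / 1.00 × 10⁶ = 7.31 × 10⁻⁵ g/L = 73.1 μg/L.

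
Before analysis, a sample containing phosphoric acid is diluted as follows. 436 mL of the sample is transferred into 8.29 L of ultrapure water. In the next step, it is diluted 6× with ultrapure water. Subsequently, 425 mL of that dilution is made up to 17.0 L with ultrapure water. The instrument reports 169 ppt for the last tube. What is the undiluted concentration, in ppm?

0.812 ppm

Overall dilution factor = 20.01 × 6 × 40 = 4803.
Original = 169 ppt × 4803 = 8.12 × 10⁵ ppt = 0.812 ppm.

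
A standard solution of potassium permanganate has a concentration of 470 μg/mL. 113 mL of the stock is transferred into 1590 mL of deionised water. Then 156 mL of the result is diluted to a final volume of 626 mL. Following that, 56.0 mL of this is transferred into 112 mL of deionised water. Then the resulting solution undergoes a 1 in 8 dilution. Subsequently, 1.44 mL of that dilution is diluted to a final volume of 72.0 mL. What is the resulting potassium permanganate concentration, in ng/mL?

Overall dilution factor = 15.07 × 4.013 × 3 × 8 × 50 = 7.26 × 10⁴.
470 μg/mL / 7.26 × 10⁴ = 6.48 × 10⁻³ μg/mL = 6.48 ng/mL.

6.48 ng/mL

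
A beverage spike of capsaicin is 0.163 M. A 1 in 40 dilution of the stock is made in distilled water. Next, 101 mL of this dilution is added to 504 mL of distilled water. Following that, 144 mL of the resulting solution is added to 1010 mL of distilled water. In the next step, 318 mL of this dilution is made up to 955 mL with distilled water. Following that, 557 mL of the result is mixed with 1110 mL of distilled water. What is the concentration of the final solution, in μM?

Overall dilution factor = 40 × 5.990 × 8.014 × 3.003 × 2.993 = 1.73 × 10⁴.
0.163 M / 1.73 × 10⁴ = 9.44 × 10⁻⁶ M = 9.44 μM.

9.44 μM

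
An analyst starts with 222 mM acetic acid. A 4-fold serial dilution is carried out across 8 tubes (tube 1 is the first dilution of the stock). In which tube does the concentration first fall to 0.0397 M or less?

Tube n has concentration 222 mM / 4ⁿ.
Need 4ⁿ ≥ 222 mM / 0.0397 M = 5.59, so n ≥ 1.24.
First such tube: n = 2.

tube 2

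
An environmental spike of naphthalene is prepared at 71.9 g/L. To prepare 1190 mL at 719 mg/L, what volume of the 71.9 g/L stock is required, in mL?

719 mg/L = 0.719 g/L.
V₁ = C₂V₂/C₁ = 0.719 × 1190 / 71.9 = 11.9 mL.

11.9 mL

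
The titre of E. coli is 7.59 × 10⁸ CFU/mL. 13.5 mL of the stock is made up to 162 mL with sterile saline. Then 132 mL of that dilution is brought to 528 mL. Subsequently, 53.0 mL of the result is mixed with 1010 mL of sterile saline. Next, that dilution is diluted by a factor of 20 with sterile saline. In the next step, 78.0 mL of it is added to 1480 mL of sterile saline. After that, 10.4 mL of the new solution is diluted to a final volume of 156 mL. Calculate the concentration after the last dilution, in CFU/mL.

Overall dilution factor = 12 × 4 × 20.06 × 20 × 19.97 × 15 = 5.77 × 10⁶.
7.59 × 10⁸ CFU/mL / 5.77 × 10⁶ = 132 CFU/mL.

132 CFU/mL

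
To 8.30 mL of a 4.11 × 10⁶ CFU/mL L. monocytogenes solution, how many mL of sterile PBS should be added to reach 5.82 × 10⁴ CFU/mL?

V₂ = C₁V₁/C₂ = 4.11 × 10⁶ × 8.30 / 5.82 × 10⁴ = 586 mL.
Diluent to add = V₂ − V₁ = 586 − 8.30 = 578 mL.

578 mL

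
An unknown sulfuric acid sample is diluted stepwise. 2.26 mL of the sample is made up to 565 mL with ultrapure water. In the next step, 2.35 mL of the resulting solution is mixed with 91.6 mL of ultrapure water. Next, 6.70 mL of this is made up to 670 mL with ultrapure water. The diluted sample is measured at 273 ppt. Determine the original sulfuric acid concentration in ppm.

Overall dilution factor = 250 × 39.98 × 100 = 9.99 × 10⁵.
Original = 273 ppt × 9.99 × 10⁵ = 2.73 × 10⁸ ppt = 273 ppm.

273 ppm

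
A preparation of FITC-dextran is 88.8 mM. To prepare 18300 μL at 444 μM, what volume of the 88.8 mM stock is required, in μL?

444 μM = 0.444 mM.
V₁ = C₂V₂/C₁ = 0.444 × 18300 / 88.8 = 91.5 μL.

91.5 μL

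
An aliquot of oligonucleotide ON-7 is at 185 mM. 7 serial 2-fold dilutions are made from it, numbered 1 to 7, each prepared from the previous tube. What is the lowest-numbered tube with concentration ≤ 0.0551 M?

tube 2

Tube n has concentration 185 mM / 2ⁿ.
Need 2ⁿ ≥ 185 mM / 0.0551 M = 3.36, so n ≥ 1.75.
First such tube: n = 2.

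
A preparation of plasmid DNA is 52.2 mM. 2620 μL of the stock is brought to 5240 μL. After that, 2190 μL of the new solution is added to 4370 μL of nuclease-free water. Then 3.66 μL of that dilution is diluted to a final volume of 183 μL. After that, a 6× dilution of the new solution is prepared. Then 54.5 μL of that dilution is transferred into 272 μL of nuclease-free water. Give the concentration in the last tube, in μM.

Overall dilution factor = 2 × 2.995 × 50 × 6 × 5.991 = 1.08 × 10⁴.
52.2 mM / 1.08 × 10⁴ = 4.85 × 10⁻³ mM = 4.85 μM.

4.85 μM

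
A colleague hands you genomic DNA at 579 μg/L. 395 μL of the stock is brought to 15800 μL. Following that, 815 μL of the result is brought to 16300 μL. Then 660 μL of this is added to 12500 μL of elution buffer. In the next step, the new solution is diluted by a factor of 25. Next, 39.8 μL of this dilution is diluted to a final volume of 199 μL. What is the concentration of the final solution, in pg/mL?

0.290 pg/mL

Overall dilution factor = 40 × 20 × 19.94 × 25 × 5 = 1.99 × 10⁶.
579 μg/L / 1.99 × 10⁶ = 2.90 × 10⁻⁴ μg/L = 0.290 pg/mL.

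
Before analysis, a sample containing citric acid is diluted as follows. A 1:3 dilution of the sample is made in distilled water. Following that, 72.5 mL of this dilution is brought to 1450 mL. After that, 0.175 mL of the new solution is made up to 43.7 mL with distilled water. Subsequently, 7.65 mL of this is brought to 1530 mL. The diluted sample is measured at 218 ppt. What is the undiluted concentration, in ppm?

Overall dilution factor = 3 × 20 × 249.7 × 200 = 3.00 × 10⁶.
Original = 218 ppt × 3.00 × 10⁶ = 6.53 × 10⁸ ppt = 653 ppm.

653 ppm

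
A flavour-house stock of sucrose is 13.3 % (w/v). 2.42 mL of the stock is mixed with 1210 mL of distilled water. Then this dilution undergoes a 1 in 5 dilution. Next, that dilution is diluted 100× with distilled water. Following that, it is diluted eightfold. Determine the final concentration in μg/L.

Overall dilution factor = 501 × 5 × 100 × 8 = 2.00 × 10⁶.
13.3 % (w/v) / 2.00 × 10⁶ = 6.64 × 10⁻⁶ % (w/v) = 66.4 μg/L.

66.4 μg/L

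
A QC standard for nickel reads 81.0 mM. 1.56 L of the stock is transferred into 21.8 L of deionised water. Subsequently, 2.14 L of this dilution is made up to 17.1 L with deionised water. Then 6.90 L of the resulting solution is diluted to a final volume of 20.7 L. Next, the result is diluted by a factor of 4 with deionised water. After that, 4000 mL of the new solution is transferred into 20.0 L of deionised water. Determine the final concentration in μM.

9.40 μM

Overall dilution factor = 14.97 × 7.991 × 3 × 4 × 6 = 8615.
81.0 mM / 8615 = 9.40 × 10⁻³ mM = 9.40 μM.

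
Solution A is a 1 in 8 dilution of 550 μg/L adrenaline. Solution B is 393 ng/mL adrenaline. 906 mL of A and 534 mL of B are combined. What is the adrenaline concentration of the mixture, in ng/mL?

C_A = 550 μg/L / 8 = 68.8 μg/L.
C_B = 393 ng/mL = 393 μg/L.
C_mix = (C_A·V_A + C_B·V_B)/(V_A + V_B) = (68.8×906 + 393×534) / 1440 = 189 μg/L = 189 ng/mL.

189 ng/mL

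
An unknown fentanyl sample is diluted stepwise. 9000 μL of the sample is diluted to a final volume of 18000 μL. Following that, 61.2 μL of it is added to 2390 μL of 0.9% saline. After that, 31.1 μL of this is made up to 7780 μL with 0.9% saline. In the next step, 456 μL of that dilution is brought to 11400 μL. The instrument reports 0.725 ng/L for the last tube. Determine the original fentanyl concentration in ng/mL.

Overall dilution factor = 2 × 40.05 × 250.2 × 25 = 5.01 × 10⁵.
Original = 0.725 ng/L × 5.01 × 10⁵ = 3.63 × 10⁵ ng/L = 363 ng/mL.

363 ng/mL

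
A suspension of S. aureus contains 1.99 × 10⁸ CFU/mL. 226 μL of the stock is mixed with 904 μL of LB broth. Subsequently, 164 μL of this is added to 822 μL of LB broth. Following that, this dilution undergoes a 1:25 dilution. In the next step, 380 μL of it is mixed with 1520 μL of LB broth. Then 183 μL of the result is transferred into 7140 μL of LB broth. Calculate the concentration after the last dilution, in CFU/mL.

Overall dilution factor = 5 × 6.012 × 25 × 5 × 40.02 = 1.50 × 10⁵.
1.99 × 10⁸ CFU/mL / 1.50 × 10⁵ = 1320 CFU/mL.

1320 CFU/mL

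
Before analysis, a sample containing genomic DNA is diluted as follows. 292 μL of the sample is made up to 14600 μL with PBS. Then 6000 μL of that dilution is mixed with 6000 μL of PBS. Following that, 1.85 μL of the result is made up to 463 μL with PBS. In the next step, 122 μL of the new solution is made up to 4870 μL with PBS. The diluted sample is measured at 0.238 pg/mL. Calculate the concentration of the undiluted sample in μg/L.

Overall dilution factor = 50 × 2 × 250.3 × 39.92 = 9.99 × 10⁵.
Original = 0.238 pg/mL × 9.99 × 10⁵ = 2.38 × 10⁵ pg/mL = 238 μg/L.

238 μg/L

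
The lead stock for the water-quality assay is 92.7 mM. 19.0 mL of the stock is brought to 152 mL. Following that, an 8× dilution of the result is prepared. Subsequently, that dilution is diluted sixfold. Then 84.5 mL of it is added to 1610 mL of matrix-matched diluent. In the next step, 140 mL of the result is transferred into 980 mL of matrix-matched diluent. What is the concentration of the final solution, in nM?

Overall dilution factor = 8 × 8 × 6 × 20.05 × 8 = 6.16 × 10⁴.
92.7 mM / 6.16 × 10⁴ = 1.50 × 10⁻³ mM = 1500 nM.

1500 nM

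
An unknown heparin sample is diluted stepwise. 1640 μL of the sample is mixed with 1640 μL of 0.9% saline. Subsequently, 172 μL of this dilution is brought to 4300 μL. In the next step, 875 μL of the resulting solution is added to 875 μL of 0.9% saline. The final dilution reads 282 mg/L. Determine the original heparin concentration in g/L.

28.2 g/L

Overall dilution factor = 2 × 25 × 2 = 100.
Original = 282 mg/L × 100 = 2.82 × 10⁴ mg/L = 28.2 g/L.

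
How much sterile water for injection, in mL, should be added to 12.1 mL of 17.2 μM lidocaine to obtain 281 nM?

729 mL

281 nM = 0.281 μM.
V₂ = C₁V₁/C₂ = 17.2 × 12.1 / 0.281 = 741 mL.
Diluent to add = V₂ − V₁ = 741 − 12.1 = 729 mL.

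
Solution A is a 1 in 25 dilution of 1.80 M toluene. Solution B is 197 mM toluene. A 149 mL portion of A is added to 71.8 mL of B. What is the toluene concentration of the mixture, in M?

0.113 M

C_A = 1.80 M / 25 = 0.0720 M.
C_B = 197 mM = 0.197 M.
C_mix = (C_A·V_A + C_B·V_B)/(V_A + V_B) = (0.0720×149 + 0.197×71.8) / 220.8 = 0.113 M.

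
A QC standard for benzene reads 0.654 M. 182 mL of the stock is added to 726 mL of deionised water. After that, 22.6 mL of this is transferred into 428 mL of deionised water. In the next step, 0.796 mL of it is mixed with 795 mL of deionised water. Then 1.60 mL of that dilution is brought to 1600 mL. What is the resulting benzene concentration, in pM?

6580 pM

Overall dilution factor = 4.989 × 19.94 × 999.7 × 1000 = 9.94 × 10⁷.
0.654 M / 9.94 × 10⁷ = 6.58 × 10⁻⁹ M = 6580 pM.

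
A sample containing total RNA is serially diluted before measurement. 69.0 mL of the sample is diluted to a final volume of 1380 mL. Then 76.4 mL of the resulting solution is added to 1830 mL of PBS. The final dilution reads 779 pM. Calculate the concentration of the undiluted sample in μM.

Overall dilution factor = 20 × 24.95 = 499.
Original = 779 pM × 499 = 3.89 × 10⁵ pM = 0.389 μM.

0.389 μM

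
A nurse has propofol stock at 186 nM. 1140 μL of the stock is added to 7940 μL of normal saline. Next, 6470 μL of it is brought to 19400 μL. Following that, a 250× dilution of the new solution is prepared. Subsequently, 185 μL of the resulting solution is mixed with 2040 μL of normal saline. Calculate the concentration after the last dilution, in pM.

2.59 pM

Overall dilution factor = 7.965 × 2.998 × 250 × 12.03 = 7.18 × 10⁴.
186 nM / 7.18 × 10⁴ = 2.59 × 10⁻³ nM = 2.59 pM.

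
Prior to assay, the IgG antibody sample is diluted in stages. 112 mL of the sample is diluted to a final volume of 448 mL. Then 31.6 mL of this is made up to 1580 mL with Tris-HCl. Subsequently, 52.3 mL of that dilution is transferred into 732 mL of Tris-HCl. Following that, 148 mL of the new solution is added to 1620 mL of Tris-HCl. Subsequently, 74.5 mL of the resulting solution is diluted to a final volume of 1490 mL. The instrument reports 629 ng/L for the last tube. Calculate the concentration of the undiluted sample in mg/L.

Overall dilution factor = 4 × 50 × 15.00 × 11.95 × 20 = 7.17 × 10⁵.
Original = 629 ng/L × 7.17 × 10⁵ = 4.51 × 10⁸ ng/L = 451 mg/L.

451 mg/L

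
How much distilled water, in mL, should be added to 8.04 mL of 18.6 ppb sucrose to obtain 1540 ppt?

89.1 mL

1540 ppt = 1.54 ppb.
V₂ = C₁V₁/C₂ = 18.6 × 8.04 / 1.54 = 97.1 mL.
Diluent to add = V₂ − V₁ = 97.1 − 8.04 = 89.1 mL.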